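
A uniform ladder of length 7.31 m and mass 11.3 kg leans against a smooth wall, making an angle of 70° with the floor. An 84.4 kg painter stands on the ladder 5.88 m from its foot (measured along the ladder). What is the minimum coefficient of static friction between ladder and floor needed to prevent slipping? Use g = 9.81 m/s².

μ_min ≈ 0.28

Choose the foot of the ladder as the axis so the floor normal and friction both act there and drop out.
Ladder weight 11.3×9.81 = 110.9 N acts at 3.655 m along the ladder; its horizontal arm is 3.655·cos70° = 1.25 m → τ = 138.6 N·m clockwise.
Painter: 84.4×9.81 = 828 N at 5.88 m → arm 2.011 m → τ = 1665 N·m clockwise.
Wall normal N acts horizontally at the top; its moment arm is the height L sinθ = 7.31·sin70° = 6.869 m, counterclockwise.
Στ = 0 ⇒ N × 6.869 = 1804 ⇒ N = 262.6 N.
ΣFx = 0 ⇒ f = N_wall = 262.6 N. ΣFy = 0 ⇒ N_floor = 938.9 N.
μ_min = f / N_floor = 262.6 / 938.9 = 0.28.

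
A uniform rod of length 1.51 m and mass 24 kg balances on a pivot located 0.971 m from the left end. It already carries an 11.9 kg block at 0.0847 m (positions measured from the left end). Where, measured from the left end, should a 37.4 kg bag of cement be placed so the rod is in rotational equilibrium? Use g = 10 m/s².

About the pivot (at 0.971 m from the left end):
Beam weight: 24 × 10 = 240 N down at 0.755 m → arm 0.216 m, τ = 240 × 0.216 = 51.84 N·m counterclockwise.
Block: 11.9 × 10 = 119 N down at 0.0847 m → arm 0.8863 m, τ = 119 × 0.8863 = 105.5 N·m counterclockwise.
Net moment of existing loads = 157.3 N·m counterclockwise.
The bag of cement weighs 37.4 × 10 = 374 N and must supply an equal clockwise moment, so its lever arm about the pivot is 157.3 / 374 = 0.421 m.
That puts it at 0.971 + 0.421 = 1.39 m from the left end.

x ≈ 1.39 m from the left end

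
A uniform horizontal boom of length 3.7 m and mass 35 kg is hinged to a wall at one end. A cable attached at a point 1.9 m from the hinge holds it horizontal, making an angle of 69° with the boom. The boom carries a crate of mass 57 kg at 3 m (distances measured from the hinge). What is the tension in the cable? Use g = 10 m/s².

About the hinge:
Beam weight: 35 × 10 = 350 N down at 1.85 m → arm 1.85 m, τ = 350 × 1.85 = 647.5 N·m clockwise.
Crate: 57 × 10 = 570 N down at 3 m → arm 3 m, τ = 570 × 3 = 1710 N·m clockwise.
Total clockwise load moment = 2358 N·m.
The cable tension T acts at 1.9 m; only its component perpendicular to the boom, T sinθ, produces torque. sin 69° = 0.9336.
Στ = 0 ⇒ T × 1.9 × 0.9336 = 2358 ⇒ T = 2358 / 1.774 = 1330 N.

T ≈ 1330 N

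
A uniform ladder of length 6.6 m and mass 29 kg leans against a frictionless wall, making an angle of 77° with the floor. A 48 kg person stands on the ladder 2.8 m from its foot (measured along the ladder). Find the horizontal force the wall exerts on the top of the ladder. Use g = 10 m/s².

N_wall ≈ 80.5 N

Sum moments about the foot of the ladder (the floor normal and friction both act there and drop out).
Ladder weight 29×10 = 290 N acts at 3.3 m along the ladder; its horizontal arm is 3.3·cos77° = 0.7423 m → τ = 215.3 N·m clockwise.
Person: 48×10 = 480 N at 2.8 m → arm 0.6299 m → τ = 302.4 N·m clockwise.
Wall normal N acts horizontally at the top; its moment arm is the height L sinθ = 6.6·sin77° = 6.431 m, counterclockwise.
Στ = 0 ⇒ N × 6.431 = 517.7 ⇒ N = 80.5 N.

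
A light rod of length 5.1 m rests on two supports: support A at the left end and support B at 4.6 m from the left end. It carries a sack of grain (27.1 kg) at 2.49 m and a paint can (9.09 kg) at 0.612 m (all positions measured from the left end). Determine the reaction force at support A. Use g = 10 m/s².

Sum moments about support B (its reaction then has zero moment arm).
Sack of grain: 27.1 × 10 = 271 N down at 2.49 m → arm 2.11 m, τ = 271 × 2.11 = 571.8 N·m counterclockwise.
Paint can: 9.09 × 10 = 90.9 N down at 0.612 m → arm 3.988 m, τ = 90.9 × 3.988 = 362.5 N·m counterclockwise.
Net load moment about support B = 934.3 N·m counterclockwise.
Reaction R at support A is upward at 0 m, arm 4.6 m → moment R × 4.6 clockwise.
Setting net torque to zero: R × 4.6 = 934.3 → R = 203 N.

R_A ≈ 203 N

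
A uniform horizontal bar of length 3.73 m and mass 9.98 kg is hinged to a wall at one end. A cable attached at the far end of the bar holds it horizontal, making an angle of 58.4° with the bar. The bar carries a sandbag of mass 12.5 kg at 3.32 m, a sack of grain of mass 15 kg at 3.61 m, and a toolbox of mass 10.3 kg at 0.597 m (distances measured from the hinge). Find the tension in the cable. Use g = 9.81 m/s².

Sum moments about the hinge (the unknown hinge reaction has zero arm there).
Beam weight: 9.98 × 9.81 = 97.9 N down at 1.865 m → arm 1.865 m, τ = 97.9 × 1.865 = 182.6 N·m clockwise.
Sandbag: 12.5 × 9.81 = 122.6 N down at 3.32 m → arm 3.32 m, τ = 122.6 × 3.32 = 407 N·m clockwise.
Sack of grain: 15 × 9.81 = 147.2 N down at 3.61 m → arm 3.61 m, τ = 147.2 × 3.61 = 531.4 N·m clockwise.
Toolbox: 10.3 × 9.81 = 101 N down at 0.597 m → arm 0.597 m, τ = 101 × 0.597 = 60.3 N·m clockwise.
Total clockwise load moment = 1181 N·m.
The cable tension T acts at 3.73 m; only its component perpendicular to the bar, T sinθ, produces torque. sin 58.4° = 0.8517.
Balancing moments: T × 3.73 × 0.8517 = 1181, giving T = 1181 / 3.177 = 372 N.

T ≈ 372 N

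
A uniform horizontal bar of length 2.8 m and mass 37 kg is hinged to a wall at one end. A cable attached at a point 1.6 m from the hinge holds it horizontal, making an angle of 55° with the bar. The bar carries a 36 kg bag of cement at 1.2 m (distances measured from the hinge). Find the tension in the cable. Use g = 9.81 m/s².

Choose the hinge as the axis so the unknown hinge reaction has zero arm there.
Beam weight: 37 × 9.81 = 363 N down at 1.4 m → arm 1.4 m, τ = 363 × 1.4 = 508.2 N·m clockwise.
Bag of cement: 36 × 9.81 = 353.2 N down at 1.2 m → arm 1.2 m, τ = 353.2 × 1.2 = 423.8 N·m clockwise.
Total clockwise load moment = 932 N·m.
The cable tension T acts at 1.6 m; only its component perpendicular to the bar, T sinθ, produces torque. sin 55° = 0.8192.
Balancing moments: T × 1.6 × 0.8192 = 932, giving T = 932 / 1.311 = 711 N.

T ≈ 711 N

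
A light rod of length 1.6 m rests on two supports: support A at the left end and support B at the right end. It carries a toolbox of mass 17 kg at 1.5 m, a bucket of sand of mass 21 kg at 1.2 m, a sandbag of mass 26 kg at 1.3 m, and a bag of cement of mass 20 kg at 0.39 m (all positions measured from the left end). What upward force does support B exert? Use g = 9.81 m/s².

Take moments about support A.
Toolbox: 17 × 9.81 = 166.8 N down at 1.5 m → arm 1.5 m, τ = 166.8 × 1.5 = 250.2 N·m clockwise.
Bucket of sand: 21 × 9.81 = 206 N down at 1.2 m → arm 1.2 m, τ = 206 × 1.2 = 247.2 N·m clockwise.
Sandbag: 26 × 9.81 = 255.1 N down at 1.3 m → arm 1.3 m, τ = 255.1 × 1.3 = 331.6 N·m clockwise.
Bag of cement: 20 × 9.81 = 196.2 N down at 0.39 m → arm 0.39 m, τ = 196.2 × 0.39 = 76.52 N·m clockwise.
Net load moment about support A = 905.5 N·m clockwise.
Reaction R at support B is upward at 1.6 m, arm 1.6 m → moment R × 1.6 counterclockwise.
Setting net torque to zero: R × 1.6 = 905.5 → R = 566 N.

R_B ≈ 566 N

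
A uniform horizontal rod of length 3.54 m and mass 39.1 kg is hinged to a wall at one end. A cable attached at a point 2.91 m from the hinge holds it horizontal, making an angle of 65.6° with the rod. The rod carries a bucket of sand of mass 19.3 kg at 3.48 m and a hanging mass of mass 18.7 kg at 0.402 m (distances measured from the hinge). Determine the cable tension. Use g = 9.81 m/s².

Choose the hinge as the axis so the unknown hinge reaction has zero arm there.
Beam weight: 39.1 × 9.81 = 383.6 N down at 1.77 m → arm 1.77 m, τ = 383.6 × 1.77 = 679 N·m clockwise.
Bucket of sand: 19.3 × 9.81 = 189.3 N down at 3.48 m → arm 3.48 m, τ = 189.3 × 3.48 = 658.8 N·m clockwise.
Hanging mass: 18.7 × 9.81 = 183.4 N down at 0.402 m → arm 0.402 m, τ = 183.4 × 0.402 = 73.73 N·m clockwise.
Total clockwise load moment = 1412 N·m.
The cable tension T acts at 2.91 m; only its component perpendicular to the rod, T sinθ, produces torque. sin 65.6° = 0.9107.
Στ = 0 ⇒ T × 2.91 × 0.9107 = 1412 ⇒ T = 1412 / 2.65 = 533 N.

T ≈ 533 N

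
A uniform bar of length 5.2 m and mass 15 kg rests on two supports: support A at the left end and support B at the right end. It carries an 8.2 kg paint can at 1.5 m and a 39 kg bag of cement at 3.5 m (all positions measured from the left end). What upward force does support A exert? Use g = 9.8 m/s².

Take moments about support B.
Beam weight: 15 × 9.8 = 147 N down at 2.6 m → arm 2.6 m, τ = 147 × 2.6 = 382.2 N·m counterclockwise.
Paint can: 8.2 × 9.8 = 80.36 N down at 1.5 m → arm 3.7 m, τ = 80.36 × 3.7 = 297.3 N·m counterclockwise.
Bag of cement: 39 × 9.8 = 382.2 N down at 3.5 m → arm 1.7 m, τ = 382.2 × 1.7 = 649.7 N·m counterclockwise.
Net load moment about support B = 1329 N·m counterclockwise.
Reaction R at support A is upward at 0 m, arm 5.2 m → moment R × 5.2 clockwise.
Balancing moments: R × 5.2 = 1329, giving R = 256 N.

R_A ≈ 256 N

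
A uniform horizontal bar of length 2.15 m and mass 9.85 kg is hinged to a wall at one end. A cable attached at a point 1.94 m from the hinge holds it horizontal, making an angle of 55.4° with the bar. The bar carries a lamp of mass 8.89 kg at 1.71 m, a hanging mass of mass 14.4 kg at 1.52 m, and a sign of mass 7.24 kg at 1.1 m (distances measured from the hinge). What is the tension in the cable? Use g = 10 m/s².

Sum moments about the hinge (the unknown hinge reaction has zero arm there).
Beam weight: 9.85 × 10 = 98.5 N down at 1.075 m → arm 1.075 m, τ = 98.5 × 1.075 = 105.9 N·m clockwise.
Lamp: 8.89 × 10 = 88.9 N down at 1.71 m → arm 1.71 m, τ = 88.9 × 1.71 = 152 N·m clockwise.
Hanging mass: 14.4 × 10 = 144 N down at 1.52 m → arm 1.52 m, τ = 144 × 1.52 = 218.9 N·m clockwise.
Sign: 7.24 × 10 = 72.4 N down at 1.1 m → arm 1.1 m, τ = 72.4 × 1.1 = 79.64 N·m clockwise.
Total clockwise load moment = 556.4 N·m.
The cable tension T acts at 1.94 m; only its component perpendicular to the bar, T sinθ, produces torque. sin 55.4° = 0.8231.
Setting net torque to zero: T × 1.94 × 0.8231 = 556.4 → T = 556.4 / 1.597 = 348 N.

T ≈ 348 N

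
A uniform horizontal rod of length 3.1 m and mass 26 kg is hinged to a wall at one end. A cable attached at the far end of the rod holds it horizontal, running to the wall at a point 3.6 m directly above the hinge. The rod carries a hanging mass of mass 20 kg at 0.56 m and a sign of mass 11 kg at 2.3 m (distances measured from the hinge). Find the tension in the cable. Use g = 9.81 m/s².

Sum moments about the hinge (the unknown hinge reaction has zero arm there).
Beam weight: 26 × 9.81 = 255.1 N down at 1.55 m → arm 1.55 m, τ = 255.1 × 1.55 = 395.4 N·m clockwise.
Hanging mass: 20 × 9.81 = 196.2 N down at 0.56 m → arm 0.56 m, τ = 196.2 × 0.56 = 109.9 N·m clockwise.
Sign: 11 × 9.81 = 107.9 N down at 2.3 m → arm 2.3 m, τ = 107.9 × 2.3 = 248.2 N·m clockwise.
Total clockwise load moment = 753.5 N·m.
The cable tension T acts at 3.1 m; only its component perpendicular to the rod, T sinθ, produces torque. sinθ = h/√(h²+d²) = 3.6/√(3.6²+3.1²) = 0.7578.
Balancing moments: T × 3.1 × 0.7578 = 753.5, giving T = 753.5 / 2.349 = 321 N.

T ≈ 321 N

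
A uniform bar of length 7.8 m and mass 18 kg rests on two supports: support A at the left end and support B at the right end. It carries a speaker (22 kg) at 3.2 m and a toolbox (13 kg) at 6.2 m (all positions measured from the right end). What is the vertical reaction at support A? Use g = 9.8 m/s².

R_A ≈ 278 N

Choose support B as the axis so its reaction then has zero moment arm.
Beam weight: 18 × 9.8 = 176.4 N down at 3.9 m → arm 3.9 m, τ = 176.4 × 3.9 = 688 N·m counterclockwise.
Speaker: 22 × 9.8 = 215.6 N down at 3.2 m → arm 3.2 m, τ = 215.6 × 3.2 = 689.9 N·m counterclockwise.
Toolbox: 13 × 9.8 = 127.4 N down at 6.2 m → arm 6.2 m, τ = 127.4 × 6.2 = 789.9 N·m counterclockwise.
Net load moment about support B = 2168 N·m counterclockwise.
Reaction R at support A is upward at 7.8 m, arm 7.8 m → moment R × 7.8 clockwise.
Setting net torque to zero: R × 7.8 = 2168 → R = 278 N.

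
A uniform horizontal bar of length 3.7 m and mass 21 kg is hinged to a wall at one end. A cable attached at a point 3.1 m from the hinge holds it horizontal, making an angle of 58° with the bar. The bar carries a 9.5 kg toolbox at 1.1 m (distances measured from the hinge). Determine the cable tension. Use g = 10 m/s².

T ≈ 188 N

Take moments about the hinge.
Beam weight: 21 × 10 = 210 N down at 1.85 m → arm 1.85 m, τ = 210 × 1.85 = 388.5 N·m clockwise.
Toolbox: 9.5 × 10 = 95 N down at 1.1 m → arm 1.1 m, τ = 95 × 1.1 = 104.5 N·m clockwise.
Total clockwise load moment = 493 N·m.
The cable tension T acts at 3.1 m; only its component perpendicular to the bar, T sinθ, produces torque. sin 58° = 0.848.
Balancing moments: T × 3.1 × 0.848 = 493, giving T = 493 / 2.629 = 188 N.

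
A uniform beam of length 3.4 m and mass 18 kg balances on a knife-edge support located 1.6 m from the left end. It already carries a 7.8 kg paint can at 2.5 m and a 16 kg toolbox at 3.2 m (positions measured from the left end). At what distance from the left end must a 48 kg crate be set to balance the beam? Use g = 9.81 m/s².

x ≈ 0.883 m from the left end

About the knife-edge support (at 1.6 m from the left end):
Beam weight: 18 × 9.81 = 176.6 N down at 1.7 m → arm 0.1 m, τ = 176.6 × 0.1 = 17.66 N·m clockwise.
Paint can: 7.8 × 9.81 = 76.52 N down at 2.5 m → arm 0.9 m, τ = 76.52 × 0.9 = 68.87 N·m clockwise.
Toolbox: 16 × 9.81 = 157 N down at 3.2 m → arm 1.6 m, τ = 157 × 1.6 = 251.2 N·m clockwise.
Net moment of existing loads = 337.7 N·m clockwise.
The crate weighs 48 × 9.81 = 470.9 N and must supply an equal counterclockwise moment, so its lever arm about the knife-edge support is 337.7 / 470.9 = 0.717 m.
That puts it at 1.6 − 0.717 = 0.883 m from the left end.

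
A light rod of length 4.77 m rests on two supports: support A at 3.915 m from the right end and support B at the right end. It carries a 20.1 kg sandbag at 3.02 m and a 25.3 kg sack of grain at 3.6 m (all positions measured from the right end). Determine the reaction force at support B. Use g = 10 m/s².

About support A:
Sandbag: 20.1 × 10 = 201 N down at 3.02 m → arm 0.895 m, τ = 201 × 0.895 = 179.9 N·m clockwise.
Sack of grain: 25.3 × 10 = 253 N down at 3.6 m → arm 0.315 m, τ = 253 × 0.315 = 79.7 N·m clockwise.
Net load moment about support A = 259.6 N·m clockwise.
Reaction R at support B is upward at 0 m, arm 3.915 m → moment R × 3.915 counterclockwise.
For rotational equilibrium, R × 3.915 = 259.6, so R = 66.3 N.

R_B ≈ 66.3 N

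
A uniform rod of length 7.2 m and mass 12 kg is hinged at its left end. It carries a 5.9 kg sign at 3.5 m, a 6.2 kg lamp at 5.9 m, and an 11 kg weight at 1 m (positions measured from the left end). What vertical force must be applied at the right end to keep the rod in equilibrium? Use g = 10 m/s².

F ≈ 155 N

Take moments about the left end.
Beam weight: 12 × 10 = 120 N down at 3.6 m → arm 3.6 m, τ = 120 × 3.6 = 432 N·m clockwise.
Sign: 5.9 × 10 = 59 N down at 3.5 m → arm 3.5 m, τ = 59 × 3.5 = 206.5 N·m clockwise.
Lamp: 6.2 × 10 = 62 N down at 5.9 m → arm 5.9 m, τ = 62 × 5.9 = 365.8 N·m clockwise.
Weight: 11 × 10 = 110 N down at 1 m → arm 1 m, τ = 110 × 1 = 110 N·m clockwise.
Net moment of the loads = 1114 N·m clockwise.
The upward force F acts at the right end, arm 7.2 m, giving F × 7.2 counterclockwise.
Setting net torque to zero: F × 7.2 = 1114 → F = 1114 / 7.2 = 155 N.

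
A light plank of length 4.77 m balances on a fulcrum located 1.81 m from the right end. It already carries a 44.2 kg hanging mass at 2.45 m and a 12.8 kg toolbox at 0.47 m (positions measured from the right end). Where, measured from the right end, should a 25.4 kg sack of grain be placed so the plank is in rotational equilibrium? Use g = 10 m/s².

x ≈ 1.37 m from the right end

Taking torques about the fulcrum (at 1.81 m from the right end):
Hanging mass: 44.2 × 10 = 442 N down at 2.45 m → arm 0.64 m, τ = 442 × 0.64 = 282.9 N·m counterclockwise.
Toolbox: 12.8 × 10 = 128 N down at 0.47 m → arm 1.34 m, τ = 128 × 1.34 = 171.5 N·m clockwise.
Net moment of existing loads = 111.4 N·m counterclockwise.
The sack of grain weighs 25.4 × 10 = 254 N and must supply an equal clockwise moment, so its lever arm about the fulcrum is 111.4 / 254 = 0.439 m.
That puts it at 1.81 − 0.439 = 1.37 m from the right end.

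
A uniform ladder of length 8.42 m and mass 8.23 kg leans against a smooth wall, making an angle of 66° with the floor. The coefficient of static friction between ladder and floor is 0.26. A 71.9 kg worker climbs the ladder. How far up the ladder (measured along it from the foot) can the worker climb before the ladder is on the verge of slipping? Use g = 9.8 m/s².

d ≈ 5 m

Choose the foot of the ladder as the axis so the floor normal and friction both act there and drop out.
Ladder weight 8.23×9.8 = 80.65 N acts at 4.21 m along the ladder; its horizontal arm is 4.21·cos66° = 1.712 m → τ = 138.1 N·m clockwise.
Worker weight 71.9×9.8 = 704.6 N at distance d → arm d·cos66° → τ = 704.6·d·0.4067 clockwise.
Wall normal N at the top has arm L sinθ = 7.692 m counterclockwise, so Στ = 0 gives N·7.692 = 138.1 + 286.6·d.
ΣFy = 0 ⇒ N_floor = 785.2 N, so the maximum friction is μ_s·N_floor = 0.26×785.2 = 204.2 N. ΣFx = 0 ⇒ N_wall = f, so at the slipping point N = 204.2 N.
Substituting: 204.2×7.692 = 138.1 + 286.6·d ⇒ d = (1571 − 138.1) / 286.6 = 5 m.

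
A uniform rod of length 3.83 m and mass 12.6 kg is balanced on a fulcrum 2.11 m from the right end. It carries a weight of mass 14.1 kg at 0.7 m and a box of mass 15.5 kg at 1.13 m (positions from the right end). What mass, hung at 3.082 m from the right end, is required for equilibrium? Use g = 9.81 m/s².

Sum moments about the fulcrum (at 2.11 m from the right end) (the support reaction has zero arm there).
Beam weight: 12.6 × 9.81 = 123.6 N down at 1.915 m → arm 0.195 m, τ = 123.6 × 0.195 = 24.1 N·m clockwise.
Weight: 14.1 × 9.81 = 138.3 N down at 0.7 m → arm 1.41 m, τ = 138.3 × 1.41 = 195 N·m clockwise.
Box: 15.5 × 9.81 = 152.1 N down at 1.13 m → arm 0.98 m, τ = 152.1 × 0.98 = 149.1 N·m clockwise.
Net moment of known loads = 368.2 N·m clockwise.
An unknown mass m at 3.082 m has arm 0.972 m; its moment is m·g·0.972 counterclockwise.
Στ = 0 ⇒ m × 9.81 × 0.972 = 368.2 ⇒ m = 368.2 / (9.81 × 0.972) = 38.6 kg.

m ≈ 38.6 kg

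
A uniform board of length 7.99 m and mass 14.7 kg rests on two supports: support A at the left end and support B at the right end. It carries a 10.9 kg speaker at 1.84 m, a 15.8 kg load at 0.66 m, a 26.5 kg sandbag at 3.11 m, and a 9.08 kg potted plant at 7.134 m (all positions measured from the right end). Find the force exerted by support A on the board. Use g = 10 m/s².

R_A ≈ 296 N

Take moments about support B.
Beam weight: 14.7 × 10 = 147 N down at 3.995 m → arm 3.995 m, τ = 147 × 3.995 = 587.3 N·m counterclockwise.
Speaker: 10.9 × 10 = 109 N down at 1.84 m → arm 1.84 m, τ = 109 × 1.84 = 200.6 N·m counterclockwise.
Load: 15.8 × 10 = 158 N down at 0.66 m → arm 0.66 m, τ = 158 × 0.66 = 104.3 N·m counterclockwise.
Sandbag: 26.5 × 10 = 265 N down at 3.11 m → arm 3.11 m, τ = 265 × 3.11 = 824.1 N·m counterclockwise.
Potted plant: 9.08 × 10 = 90.8 N down at 7.134 m → arm 7.134 m, τ = 90.8 × 7.134 = 647.8 N·m counterclockwise.
Net load moment about support B = 2364 N·m counterclockwise.
Reaction R at support A is upward at 7.99 m, arm 7.99 m → moment R × 7.99 clockwise.
Balancing moments: R × 7.99 = 2364, giving R = 296 N.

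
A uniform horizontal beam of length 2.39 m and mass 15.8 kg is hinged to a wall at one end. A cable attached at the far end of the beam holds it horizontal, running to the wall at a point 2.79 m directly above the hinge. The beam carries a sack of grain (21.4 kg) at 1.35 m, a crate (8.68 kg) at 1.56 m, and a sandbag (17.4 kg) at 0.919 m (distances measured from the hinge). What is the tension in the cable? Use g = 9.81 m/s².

T ≈ 418 N

Sum moments about the hinge (the unknown hinge reaction has zero arm there).
Beam weight: 15.8 × 9.81 = 155 N down at 1.195 m → arm 1.195 m, τ = 155 × 1.195 = 185.2 N·m clockwise.
Sack of grain: 21.4 × 9.81 = 209.9 N down at 1.35 m → arm 1.35 m, τ = 209.9 × 1.35 = 283.4 N·m clockwise.
Crate: 8.68 × 9.81 = 85.15 N down at 1.56 m → arm 1.56 m, τ = 85.15 × 1.56 = 132.8 N·m clockwise.
Sandbag: 17.4 × 9.81 = 170.7 N down at 0.919 m → arm 0.919 m, τ = 170.7 × 0.919 = 156.9 N·m clockwise.
Total clockwise load moment = 758.3 N·m.
The cable tension T acts at 2.39 m; only its component perpendicular to the beam, T sinθ, produces torque. sinθ = h/√(h²+d²) = 2.79/√(2.79²+2.39²) = 0.7594.
Setting net torque to zero: T × 2.39 × 0.7594 = 758.3 → T = 758.3 / 1.815 = 418 N.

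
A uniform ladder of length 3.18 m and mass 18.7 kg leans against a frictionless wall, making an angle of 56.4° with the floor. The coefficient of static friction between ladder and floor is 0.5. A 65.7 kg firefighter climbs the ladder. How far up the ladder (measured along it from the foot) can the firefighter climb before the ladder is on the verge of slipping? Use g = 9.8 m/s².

Taking torques about the foot of the ladder:
Ladder weight 18.7×9.8 = 183.3 N acts at 1.59 m along the ladder; its horizontal arm is 1.59·cos56.4° = 0.8799 m → τ = 161.3 N·m clockwise.
Firefighter weight 65.7×9.8 = 643.9 N at distance d → arm d·cos56.4° → τ = 643.9·d·0.5534 clockwise.
Wall normal N at the top has arm L sinθ = 2.649 m counterclockwise, so Στ = 0 gives N·2.649 = 161.3 + 356.3·d.
ΣFy = 0 ⇒ N_floor = 827.2 N, so the maximum friction is μ_s·N_floor = 0.5×827.2 = 413.6 N. ΣFx = 0 ⇒ N_wall = f, so at the slipping point N = 413.6 N.
Substituting: 413.6×2.649 = 161.3 + 356.3·d ⇒ d = (1096 − 161.3) / 356.3 = 2.62 m.

d ≈ 2.62 m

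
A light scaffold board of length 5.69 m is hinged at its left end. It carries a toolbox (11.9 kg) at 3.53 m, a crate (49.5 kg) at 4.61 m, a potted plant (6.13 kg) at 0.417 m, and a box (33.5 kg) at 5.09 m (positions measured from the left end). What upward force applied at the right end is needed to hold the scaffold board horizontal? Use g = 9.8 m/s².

Sum moments about the left end (the unknown pivot reaction has zero arm there).
Toolbox: 11.9 × 9.8 = 116.6 N down at 3.53 m → arm 3.53 m, τ = 116.6 × 3.53 = 411.6 N·m clockwise.
Crate: 49.5 × 9.8 = 485.1 N down at 4.61 m → arm 4.61 m, τ = 485.1 × 4.61 = 2236 N·m clockwise.
Potted plant: 6.13 × 9.8 = 60.07 N down at 0.417 m → arm 0.417 m, τ = 60.07 × 0.417 = 25.05 N·m clockwise.
Box: 33.5 × 9.8 = 328.3 N down at 5.09 m → arm 5.09 m, τ = 328.3 × 5.09 = 1671 N·m clockwise.
Net moment of the loads = 4344 N·m clockwise.
The upward force F acts at the right end, arm 5.69 m, giving F × 5.69 counterclockwise.
For rotational equilibrium, F × 5.69 = 4344, so F = 4344 / 5.69 = 763 N.

F ≈ 763 N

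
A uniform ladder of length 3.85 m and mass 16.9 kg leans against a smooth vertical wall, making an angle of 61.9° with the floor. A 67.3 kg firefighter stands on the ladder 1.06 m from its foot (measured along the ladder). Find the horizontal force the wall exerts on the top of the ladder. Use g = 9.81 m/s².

Choose the foot of the ladder as the axis so the floor normal and friction both act there and drop out.
Ladder weight 16.9×9.81 = 165.8 N acts at 1.925 m along the ladder; its horizontal arm is 1.925·cos61.9° = 0.9067 m → τ = 150.3 N·m clockwise.
Firefighter: 67.3×9.81 = 660.2 N at 1.06 m → arm 0.4993 m → τ = 329.6 N·m clockwise.
Wall normal N acts horizontally at the top; its moment arm is the height L sinθ = 3.85·sin61.9° = 3.396 m, counterclockwise.
Balancing moments: N × 3.396 = 479.9, giving N = 141 N.

N_wall ≈ 141 N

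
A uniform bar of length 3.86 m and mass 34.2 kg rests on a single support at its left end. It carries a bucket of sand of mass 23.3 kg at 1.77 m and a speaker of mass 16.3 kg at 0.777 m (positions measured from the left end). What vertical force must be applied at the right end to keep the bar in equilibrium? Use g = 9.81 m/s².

F ≈ 305 N

Taking torques about the left end:
Beam weight: 34.2 × 9.81 = 335.5 N down at 1.93 m → arm 1.93 m, τ = 335.5 × 1.93 = 647.5 N·m clockwise.
Bucket of sand: 23.3 × 9.81 = 228.6 N down at 1.77 m → arm 1.77 m, τ = 228.6 × 1.77 = 404.6 N·m clockwise.
Speaker: 16.3 × 9.81 = 159.9 N down at 0.777 m → arm 0.777 m, τ = 159.9 × 0.777 = 124.2 N·m clockwise.
Net moment of the loads = 1176 N·m clockwise.
The upward force F acts at the right end, arm 3.86 m, giving F × 3.86 counterclockwise.
For rotational equilibrium, F × 3.86 = 1176, so F = 1176 / 3.86 = 305 N.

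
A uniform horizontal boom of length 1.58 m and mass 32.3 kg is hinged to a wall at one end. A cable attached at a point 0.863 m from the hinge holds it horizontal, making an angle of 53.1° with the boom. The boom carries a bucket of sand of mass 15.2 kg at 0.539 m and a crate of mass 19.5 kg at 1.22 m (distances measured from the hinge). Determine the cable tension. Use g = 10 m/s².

Take moments about the hinge.
Beam weight: 32.3 × 10 = 323 N down at 0.79 m → arm 0.79 m, τ = 323 × 0.79 = 255.2 N·m clockwise.
Bucket of sand: 15.2 × 10 = 152 N down at 0.539 m → arm 0.539 m, τ = 152 × 0.539 = 81.93 N·m clockwise.
Crate: 19.5 × 10 = 195 N down at 1.22 m → arm 1.22 m, τ = 195 × 1.22 = 237.9 N·m clockwise.
Total clockwise load moment = 575 N·m.
The cable tension T acts at 0.863 m; only its component perpendicular to the boom, T sinθ, produces torque. sin 53.1° = 0.7997.
Setting net torque to zero: T × 0.863 × 0.7997 = 575 → T = 575 / 0.6901 = 833 N.

T ≈ 833 N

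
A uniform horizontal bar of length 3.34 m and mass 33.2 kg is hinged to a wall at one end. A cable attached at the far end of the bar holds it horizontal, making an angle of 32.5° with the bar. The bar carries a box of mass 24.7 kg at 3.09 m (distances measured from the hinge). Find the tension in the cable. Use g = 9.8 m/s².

T ≈ 720 N

About the hinge:
Beam weight: 33.2 × 9.8 = 325.4 N down at 1.67 m → arm 1.67 m, τ = 325.4 × 1.67 = 543.4 N·m clockwise.
Box: 24.7 × 9.8 = 242.1 N down at 3.09 m → arm 3.09 m, τ = 242.1 × 3.09 = 748.1 N·m clockwise.
Total clockwise load moment = 1292 N·m.
The cable tension T acts at 3.34 m; only its component perpendicular to the bar, T sinθ, produces torque. sin 32.5° = 0.5373.
Balancing moments: T × 3.34 × 0.5373 = 1292, giving T = 1292 / 1.795 = 720 N.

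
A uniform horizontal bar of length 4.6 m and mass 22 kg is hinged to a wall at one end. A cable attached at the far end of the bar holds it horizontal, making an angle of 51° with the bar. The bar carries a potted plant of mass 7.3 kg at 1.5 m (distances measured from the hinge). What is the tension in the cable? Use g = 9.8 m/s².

Taking torques about the hinge:
Beam weight: 22 × 9.8 = 215.6 N down at 2.3 m → arm 2.3 m, τ = 215.6 × 2.3 = 495.9 N·m clockwise.
Potted plant: 7.3 × 9.8 = 71.54 N down at 1.5 m → arm 1.5 m, τ = 71.54 × 1.5 = 107.3 N·m clockwise.
Total clockwise load moment = 603.2 N·m.
The cable tension T acts at 4.6 m; only its component perpendicular to the bar, T sinθ, produces torque. sin 51° = 0.7771.
Στ = 0 ⇒ T × 4.6 × 0.7771 = 603.2 ⇒ T = 603.2 / 3.575 = 169 N.

T ≈ 169 N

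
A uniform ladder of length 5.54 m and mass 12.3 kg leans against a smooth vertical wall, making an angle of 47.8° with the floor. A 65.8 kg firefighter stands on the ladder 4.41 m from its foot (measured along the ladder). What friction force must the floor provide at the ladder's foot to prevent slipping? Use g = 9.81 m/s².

Taking torques about the foot of the ladder:
Ladder weight 12.3×9.81 = 120.7 N acts at 2.77 m along the ladder; its horizontal arm is 2.77·cos47.8° = 1.861 m → τ = 224.6 N·m clockwise.
Firefighter: 65.8×9.81 = 645.5 N at 4.41 m → arm 2.962 m → τ = 1912 N·m clockwise.
Wall normal N acts horizontally at the top; its moment arm is the height L sinθ = 5.54·sin47.8° = 4.104 m, counterclockwise.
Setting net torque to zero: N × 4.104 = 2137 → N = 521 N.
ΣFx = 0: friction at the foot balances the wall's push, so f = N_wall = 521 N.

f ≈ 521 N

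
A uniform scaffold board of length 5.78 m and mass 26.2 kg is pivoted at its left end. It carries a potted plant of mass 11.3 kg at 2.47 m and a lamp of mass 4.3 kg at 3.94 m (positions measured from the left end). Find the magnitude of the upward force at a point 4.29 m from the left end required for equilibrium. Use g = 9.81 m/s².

Choose the left end as the axis so the unknown pivot reaction has zero arm there.
Beam weight: 26.2 × 9.81 = 257 N down at 2.89 m → arm 2.89 m, τ = 257 × 2.89 = 742.7 N·m clockwise.
Potted plant: 11.3 × 9.81 = 110.9 N down at 2.47 m → arm 2.47 m, τ = 110.9 × 2.47 = 273.9 N·m clockwise.
Lamp: 4.3 × 9.81 = 42.18 N down at 3.94 m → arm 3.94 m, τ = 42.18 × 3.94 = 166.2 N·m clockwise.
Net moment of the loads = 1183 N·m clockwise.
The upward force F acts at a point 4.29 m from the left end, arm 4.29 m, giving F × 4.29 counterclockwise.
For rotational equilibrium, F × 4.29 = 1183, so F = 1183 / 4.29 = 276 N.

F ≈ 276 N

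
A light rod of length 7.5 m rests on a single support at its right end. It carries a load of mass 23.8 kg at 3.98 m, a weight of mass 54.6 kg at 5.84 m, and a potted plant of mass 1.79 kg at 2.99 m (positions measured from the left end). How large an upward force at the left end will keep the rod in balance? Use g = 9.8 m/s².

Take moments about the right end.
Load: 23.8 × 9.8 = 233.2 N down at 3.98 m → arm 3.52 m, τ = 233.2 × 3.52 = 820.9 N·m counterclockwise.
Weight: 54.6 × 9.8 = 535.1 N down at 5.84 m → arm 1.66 m, τ = 535.1 × 1.66 = 888.3 N·m counterclockwise.
Potted plant: 1.79 × 9.8 = 17.54 N down at 2.99 m → arm 4.51 m, τ = 17.54 × 4.51 = 79.11 N·m counterclockwise.
Net moment of the loads = 1788 N·m counterclockwise.
The upward force F acts at the left end, arm 7.5 m, giving F × 7.5 clockwise.
For rotational equilibrium, F × 7.5 = 1788, so F = 1788 / 7.5 = 238 N.

F ≈ 238 N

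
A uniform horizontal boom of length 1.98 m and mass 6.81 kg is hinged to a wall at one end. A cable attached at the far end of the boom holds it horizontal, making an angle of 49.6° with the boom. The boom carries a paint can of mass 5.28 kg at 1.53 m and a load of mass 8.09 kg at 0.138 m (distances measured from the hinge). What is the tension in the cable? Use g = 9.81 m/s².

Taking torques about the hinge:
Beam weight: 6.81 × 9.81 = 66.81 N down at 0.99 m → arm 0.99 m, τ = 66.81 × 0.99 = 66.14 N·m clockwise.
Paint can: 5.28 × 9.81 = 51.8 N down at 1.53 m → arm 1.53 m, τ = 51.8 × 1.53 = 79.25 N·m clockwise.
Load: 8.09 × 9.81 = 79.36 N down at 0.138 m → arm 0.138 m, τ = 79.36 × 0.138 = 10.95 N·m clockwise.
Total clockwise load moment = 156.3 N·m.
The cable tension T acts at 1.98 m; only its component perpendicular to the boom, T sinθ, produces torque. sin 49.6° = 0.7615.
Setting net torque to zero: T × 1.98 × 0.7615 = 156.3 → T = 156.3 / 1.508 = 104 N.

T ≈ 104 N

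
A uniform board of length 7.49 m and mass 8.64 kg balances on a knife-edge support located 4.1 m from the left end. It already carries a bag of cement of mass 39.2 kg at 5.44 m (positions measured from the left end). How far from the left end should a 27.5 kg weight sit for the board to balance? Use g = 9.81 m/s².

About the knife-edge support (at 4.1 m from the left end):
Beam weight: 8.64 × 9.81 = 84.76 N down at 3.745 m → arm 0.355 m, τ = 84.76 × 0.355 = 30.09 N·m counterclockwise.
Bag of cement: 39.2 × 9.81 = 384.6 N down at 5.44 m → arm 1.34 m, τ = 384.6 × 1.34 = 515.4 N·m clockwise.
Net moment of existing loads = 485.3 N·m clockwise.
The weight weighs 27.5 × 9.81 = 269.8 N and must supply an equal counterclockwise moment, so its lever arm about the knife-edge support is 485.3 / 269.8 = 1.8 m.
That puts it at 4.1 − 1.8 = 2.3 m from the left end.

x ≈ 2.3 m from the left end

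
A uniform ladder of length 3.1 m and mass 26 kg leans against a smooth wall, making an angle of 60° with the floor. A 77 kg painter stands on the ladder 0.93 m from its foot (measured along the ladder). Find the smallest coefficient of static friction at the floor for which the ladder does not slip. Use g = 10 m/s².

μ_min ≈ 0.202

Sum moments about the foot of the ladder (the floor normal and friction both act there and drop out).
Ladder weight 26×10 = 260 N acts at 1.55 m along the ladder; its horizontal arm is 1.55·cos60° = 0.775 m → τ = 201.5 N·m clockwise.
Painter: 77×10 = 770 N at 0.93 m → arm 0.465 m → τ = 358.1 N·m clockwise.
Wall normal N acts horizontally at the top; its moment arm is the height L sinθ = 3.1·sin60° = 2.685 m, counterclockwise.
Στ = 0 ⇒ N × 2.685 = 559.6 ⇒ N = 208.4 N.
ΣFx = 0 ⇒ f = N_wall = 208.4 N. ΣFy = 0 ⇒ N_floor = 1030 N.
μ_min = f / N_floor = 208.4 / 1030 = 0.202.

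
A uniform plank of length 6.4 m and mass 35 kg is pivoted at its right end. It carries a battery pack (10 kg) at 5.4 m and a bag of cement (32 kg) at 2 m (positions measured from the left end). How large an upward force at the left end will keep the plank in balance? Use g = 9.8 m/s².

Take moments about the right end.
Beam weight: 35 × 9.8 = 343 N down at 3.2 m → arm 3.2 m, τ = 343 × 3.2 = 1098 N·m counterclockwise.
Battery pack: 10 × 9.8 = 98 N down at 5.4 m → arm 1 m, τ = 98 × 1 = 98 N·m counterclockwise.
Bag of cement: 32 × 9.8 = 313.6 N down at 2 m → arm 4.4 m, τ = 313.6 × 4.4 = 1380 N·m counterclockwise.
Net moment of the loads = 2576 N·m counterclockwise.
The upward force F acts at the left end, arm 6.4 m, giving F × 6.4 clockwise.
Setting net torque to zero: F × 6.4 = 2576 → F = 2576 / 6.4 = 402 N.

F ≈ 402 N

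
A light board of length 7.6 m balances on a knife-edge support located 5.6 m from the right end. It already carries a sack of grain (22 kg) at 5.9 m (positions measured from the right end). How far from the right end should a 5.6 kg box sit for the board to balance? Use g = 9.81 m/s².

Choose the knife-edge support (at 5.6 m from the right end) as the axis so the support reaction has zero arm there.
Sack of grain: 22 × 9.81 = 215.8 N down at 5.9 m → arm 0.3 m, τ = 215.8 × 0.3 = 64.74 N·m counterclockwise.
Net moment of existing loads = 64.74 N·m counterclockwise.
The box weighs 5.6 × 9.81 = 54.94 N and must supply an equal clockwise moment, so its lever arm about the knife-edge support is 64.74 / 54.94 = 1.18 m.
That puts it at 5.6 − 1.18 = 4.42 m from the right end.

x ≈ 4.42 m from the right end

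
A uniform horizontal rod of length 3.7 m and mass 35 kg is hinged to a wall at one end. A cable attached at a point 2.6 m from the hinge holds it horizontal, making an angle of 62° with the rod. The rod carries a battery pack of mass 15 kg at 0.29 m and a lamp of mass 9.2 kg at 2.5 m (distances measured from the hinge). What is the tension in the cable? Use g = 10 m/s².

T ≈ 401 N

Taking torques about the hinge:
Beam weight: 35 × 10 = 350 N down at 1.85 m → arm 1.85 m, τ = 350 × 1.85 = 647.5 N·m clockwise.
Battery pack: 15 × 10 = 150 N down at 0.29 m → arm 0.29 m, τ = 150 × 0.29 = 43.5 N·m clockwise.
Lamp: 9.2 × 10 = 92 N down at 2.5 m → arm 2.5 m, τ = 92 × 2.5 = 230 N·m clockwise.
Total clockwise load moment = 921 N·m.
The cable tension T acts at 2.6 m; only its component perpendicular to the rod, T sinθ, produces torque. sin 62° = 0.8829.
Setting net torque to zero: T × 2.6 × 0.8829 = 921 → T = 921 / 2.296 = 401 N.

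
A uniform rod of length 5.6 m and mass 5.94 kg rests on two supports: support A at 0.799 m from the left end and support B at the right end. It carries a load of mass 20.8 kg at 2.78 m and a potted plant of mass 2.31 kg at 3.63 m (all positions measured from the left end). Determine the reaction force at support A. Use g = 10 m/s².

R_A ≈ 166 N

Taking torques about support B:
Beam weight: 5.94 × 10 = 59.4 N down at 2.8 m → arm 2.8 m, τ = 59.4 × 2.8 = 166.3 N·m counterclockwise.
Load: 20.8 × 10 = 208 N down at 2.78 m → arm 2.82 m, τ = 208 × 2.82 = 586.6 N·m counterclockwise.
Potted plant: 2.31 × 10 = 23.1 N down at 3.63 m → arm 1.97 m, τ = 23.1 × 1.97 = 45.51 N·m counterclockwise.
Net load moment about support B = 798.4 N·m counterclockwise.
Reaction R at support A is upward at 0.799 m, arm 4.801 m → moment R × 4.801 clockwise.
Setting net torque to zero: R × 4.801 = 798.4 → R = 166 N.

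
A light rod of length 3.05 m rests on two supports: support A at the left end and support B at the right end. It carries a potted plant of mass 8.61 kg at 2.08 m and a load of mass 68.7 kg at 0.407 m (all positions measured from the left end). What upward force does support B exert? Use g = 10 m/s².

R_B ≈ 150 N

Choose support A as the axis so its reaction then has zero moment arm.
Potted plant: 8.61 × 10 = 86.1 N down at 2.08 m → arm 2.08 m, τ = 86.1 × 2.08 = 179.1 N·m clockwise.
Load: 68.7 × 10 = 687 N down at 0.407 m → arm 0.407 m, τ = 687 × 0.407 = 279.6 N·m clockwise.
Net load moment about support A = 458.7 N·m clockwise.
Reaction R at support B is upward at 3.05 m, arm 3.05 m → moment R × 3.05 counterclockwise.
Setting net torque to zero: R × 3.05 = 458.7 → R = 150 N.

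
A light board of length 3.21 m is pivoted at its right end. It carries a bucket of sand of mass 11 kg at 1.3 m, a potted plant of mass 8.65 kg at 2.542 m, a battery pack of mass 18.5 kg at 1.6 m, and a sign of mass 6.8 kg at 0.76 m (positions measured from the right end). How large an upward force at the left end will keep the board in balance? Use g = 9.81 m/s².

Take moments about the right end.
Bucket of sand: 11 × 9.81 = 107.9 N down at 1.3 m → arm 1.3 m, τ = 107.9 × 1.3 = 140.3 N·m counterclockwise.
Potted plant: 8.65 × 9.81 = 84.86 N down at 2.542 m → arm 2.542 m, τ = 84.86 × 2.542 = 215.7 N·m counterclockwise.
Battery pack: 18.5 × 9.81 = 181.5 N down at 1.6 m → arm 1.6 m, τ = 181.5 × 1.6 = 290.4 N·m counterclockwise.
Sign: 6.8 × 9.81 = 66.71 N down at 0.76 m → arm 0.76 m, τ = 66.71 × 0.76 = 50.7 N·m counterclockwise.
Net moment of the loads = 697.1 N·m counterclockwise.
The upward force F acts at the left end, arm 3.21 m, giving F × 3.21 clockwise.
For rotational equilibrium, F × 3.21 = 697.1, so F = 697.1 / 3.21 = 217 N.

F ≈ 217 N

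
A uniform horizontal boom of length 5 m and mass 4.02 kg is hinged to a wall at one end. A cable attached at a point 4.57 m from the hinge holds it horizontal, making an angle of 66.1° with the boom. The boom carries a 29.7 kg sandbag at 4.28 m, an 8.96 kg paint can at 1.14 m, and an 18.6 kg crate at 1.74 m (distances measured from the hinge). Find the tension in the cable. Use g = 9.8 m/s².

Taking torques about the hinge:
Beam weight: 4.02 × 9.8 = 39.4 N down at 2.5 m → arm 2.5 m, τ = 39.4 × 2.5 = 98.5 N·m clockwise.
Sandbag: 29.7 × 9.8 = 291.1 N down at 4.28 m → arm 4.28 m, τ = 291.1 × 4.28 = 1246 N·m clockwise.
Paint can: 8.96 × 9.8 = 87.81 N down at 1.14 m → arm 1.14 m, τ = 87.81 × 1.14 = 100.1 N·m clockwise.
Crate: 18.6 × 9.8 = 182.3 N down at 1.74 m → arm 1.74 m, τ = 182.3 × 1.74 = 317.2 N·m clockwise.
Total clockwise load moment = 1762 N·m.
The cable tension T acts at 4.57 m; only its component perpendicular to the boom, T sinθ, produces torque. sin 66.1° = 0.9143.
For rotational equilibrium, T × 4.57 × 0.9143 = 1762, so T = 1762 / 4.178 = 422 N.

T ≈ 422 N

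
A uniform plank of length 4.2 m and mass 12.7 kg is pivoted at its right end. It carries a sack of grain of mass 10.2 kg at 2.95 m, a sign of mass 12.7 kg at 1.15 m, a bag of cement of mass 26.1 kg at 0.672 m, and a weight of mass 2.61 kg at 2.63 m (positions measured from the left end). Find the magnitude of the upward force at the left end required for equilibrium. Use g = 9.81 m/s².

F ≈ 407 N

About the right end:
Beam weight: 12.7 × 9.81 = 124.6 N down at 2.1 m → arm 2.1 m, τ = 124.6 × 2.1 = 261.7 N·m counterclockwise.
Sack of grain: 10.2 × 9.81 = 100.1 N down at 2.95 m → arm 1.25 m, τ = 100.1 × 1.25 = 125.1 N·m counterclockwise.
Sign: 12.7 × 9.81 = 124.6 N down at 1.15 m → arm 3.05 m, τ = 124.6 × 3.05 = 380 N·m counterclockwise.
Bag of cement: 26.1 × 9.81 = 256 N down at 0.672 m → arm 3.528 m, τ = 256 × 3.528 = 903.2 N·m counterclockwise.
Weight: 2.61 × 9.81 = 25.6 N down at 2.63 m → arm 1.57 m, τ = 25.6 × 1.57 = 40.19 N·m counterclockwise.
Net moment of the loads = 1710 N·m counterclockwise.
The upward force F acts at the left end, arm 4.2 m, giving F × 4.2 clockwise.
Setting net torque to zero: F × 4.2 = 1710 → F = 1710 / 4.2 = 407 N.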